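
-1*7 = -7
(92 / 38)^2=2116 / 361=5.86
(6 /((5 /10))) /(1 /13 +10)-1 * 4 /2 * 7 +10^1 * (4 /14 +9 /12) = -4497 /1834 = -2.45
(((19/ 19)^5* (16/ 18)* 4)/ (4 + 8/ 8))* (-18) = -64/ 5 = -12.80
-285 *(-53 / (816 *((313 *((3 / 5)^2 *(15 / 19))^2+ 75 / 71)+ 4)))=0.61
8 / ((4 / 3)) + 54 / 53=372 / 53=7.02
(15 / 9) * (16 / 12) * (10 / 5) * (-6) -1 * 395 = -1265 / 3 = -421.67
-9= -9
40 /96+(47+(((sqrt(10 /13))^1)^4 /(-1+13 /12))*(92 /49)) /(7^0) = 6036689 /99372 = 60.75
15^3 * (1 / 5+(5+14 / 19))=380700 / 19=20036.84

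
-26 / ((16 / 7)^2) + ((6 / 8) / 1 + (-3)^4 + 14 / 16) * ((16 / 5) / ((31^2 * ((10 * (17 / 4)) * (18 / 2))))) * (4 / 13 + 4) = -30420554633 / 6116572800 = -4.97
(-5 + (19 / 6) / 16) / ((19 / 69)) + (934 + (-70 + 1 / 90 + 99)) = 25870849 / 27360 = 945.57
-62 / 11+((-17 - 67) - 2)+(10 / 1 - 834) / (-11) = -184 / 11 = -16.73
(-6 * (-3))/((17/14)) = 252/17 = 14.82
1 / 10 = 0.10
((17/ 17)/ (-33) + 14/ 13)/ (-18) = -449/ 7722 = -0.06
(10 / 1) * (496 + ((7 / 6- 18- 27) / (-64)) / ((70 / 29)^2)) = 933494783 / 188160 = 4961.18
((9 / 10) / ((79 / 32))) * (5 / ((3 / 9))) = 432 / 79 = 5.47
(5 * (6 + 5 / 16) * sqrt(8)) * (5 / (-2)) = -2525 * sqrt(2) / 16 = -223.18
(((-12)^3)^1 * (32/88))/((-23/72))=497664/253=1967.05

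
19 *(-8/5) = -152/5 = -30.40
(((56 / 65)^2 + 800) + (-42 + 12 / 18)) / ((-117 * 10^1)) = -4812754 / 7414875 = -0.65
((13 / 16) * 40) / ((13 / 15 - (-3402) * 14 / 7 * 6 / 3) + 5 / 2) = 975 / 408341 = 0.00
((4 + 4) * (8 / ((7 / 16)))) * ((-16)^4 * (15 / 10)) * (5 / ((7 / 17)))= 8556380160 / 49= 174620003.27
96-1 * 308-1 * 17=-229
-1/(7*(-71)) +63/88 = 31399/43736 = 0.72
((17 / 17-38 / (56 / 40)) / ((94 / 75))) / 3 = -4575 / 658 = -6.95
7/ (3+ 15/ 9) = 3/ 2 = 1.50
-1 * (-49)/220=49/220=0.22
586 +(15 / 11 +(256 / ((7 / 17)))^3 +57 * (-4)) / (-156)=-906345316621 / 588588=-1539863.74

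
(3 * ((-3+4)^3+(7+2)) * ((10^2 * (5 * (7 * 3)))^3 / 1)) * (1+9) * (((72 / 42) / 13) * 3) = 1786050000000000 / 13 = 137388461538461.54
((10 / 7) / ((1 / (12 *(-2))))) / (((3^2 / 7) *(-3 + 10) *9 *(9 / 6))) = -0.28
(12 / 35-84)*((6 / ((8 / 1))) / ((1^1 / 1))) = -2196 / 35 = -62.74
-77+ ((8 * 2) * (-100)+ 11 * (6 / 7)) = -11673 / 7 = -1667.57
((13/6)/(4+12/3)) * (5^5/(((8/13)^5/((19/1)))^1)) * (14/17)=2006142490625/13369344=150055.42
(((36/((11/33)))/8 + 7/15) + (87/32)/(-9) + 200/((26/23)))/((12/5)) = 1189267/14976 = 79.41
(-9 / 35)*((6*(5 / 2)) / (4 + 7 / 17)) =-153 / 175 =-0.87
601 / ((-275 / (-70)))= 8414 / 55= 152.98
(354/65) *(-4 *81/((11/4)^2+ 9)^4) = -7516717056/320550790625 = -0.02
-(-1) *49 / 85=49 / 85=0.58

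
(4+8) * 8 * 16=1536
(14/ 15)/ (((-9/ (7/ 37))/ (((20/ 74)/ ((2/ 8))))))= -784/ 36963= -0.02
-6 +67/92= -485/92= -5.27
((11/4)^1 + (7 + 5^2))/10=139/40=3.48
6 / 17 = 0.35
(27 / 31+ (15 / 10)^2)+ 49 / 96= 10807 / 2976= 3.63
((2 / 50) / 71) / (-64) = -1 / 113600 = -0.00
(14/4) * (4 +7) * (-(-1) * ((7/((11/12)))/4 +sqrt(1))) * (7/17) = 784/17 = 46.12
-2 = -2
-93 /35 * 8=-21.26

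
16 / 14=8 / 7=1.14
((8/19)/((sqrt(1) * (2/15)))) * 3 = 180/19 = 9.47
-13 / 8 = -1.62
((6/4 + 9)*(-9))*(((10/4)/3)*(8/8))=-315/4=-78.75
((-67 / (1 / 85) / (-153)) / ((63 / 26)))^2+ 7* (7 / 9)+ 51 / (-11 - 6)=76649962 / 321489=238.42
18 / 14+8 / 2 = 37 / 7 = 5.29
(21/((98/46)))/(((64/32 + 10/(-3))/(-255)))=52785/28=1885.18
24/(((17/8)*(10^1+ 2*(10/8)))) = 384/425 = 0.90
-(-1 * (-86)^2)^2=-54700816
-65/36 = -1.81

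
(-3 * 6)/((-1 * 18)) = 1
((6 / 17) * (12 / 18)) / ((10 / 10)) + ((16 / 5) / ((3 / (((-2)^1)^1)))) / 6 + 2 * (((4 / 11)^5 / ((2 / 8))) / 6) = -13772212 / 123204015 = -0.11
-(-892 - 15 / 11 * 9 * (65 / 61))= 607307 / 671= 905.08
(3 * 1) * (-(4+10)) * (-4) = 168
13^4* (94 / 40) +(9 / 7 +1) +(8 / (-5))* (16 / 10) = 46982653 / 700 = 67118.08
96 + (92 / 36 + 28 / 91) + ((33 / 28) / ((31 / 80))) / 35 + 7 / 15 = 88343272 / 888615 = 99.42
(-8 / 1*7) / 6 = -28 / 3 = -9.33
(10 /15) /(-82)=-1 /123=-0.01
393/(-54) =-131/18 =-7.28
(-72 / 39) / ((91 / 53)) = -1272 / 1183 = -1.08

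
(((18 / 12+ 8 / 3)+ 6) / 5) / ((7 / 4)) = 122 / 105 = 1.16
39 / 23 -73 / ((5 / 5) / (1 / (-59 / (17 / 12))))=56155 / 16284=3.45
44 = 44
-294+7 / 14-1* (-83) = -210.50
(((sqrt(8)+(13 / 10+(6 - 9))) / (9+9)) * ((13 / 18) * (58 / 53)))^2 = 17197609 / 819104400 - 2416193 * sqrt(2) / 184298490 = 0.00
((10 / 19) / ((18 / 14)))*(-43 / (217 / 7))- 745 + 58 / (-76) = -7912601 / 10602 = -746.33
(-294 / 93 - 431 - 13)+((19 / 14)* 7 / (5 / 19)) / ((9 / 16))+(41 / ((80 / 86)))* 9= 152797 / 11160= 13.69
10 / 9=1.11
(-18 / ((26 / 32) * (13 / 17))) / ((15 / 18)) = -29376 / 845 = -34.76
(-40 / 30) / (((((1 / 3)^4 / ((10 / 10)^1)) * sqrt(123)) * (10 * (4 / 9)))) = -81 * sqrt(123) / 410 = -2.19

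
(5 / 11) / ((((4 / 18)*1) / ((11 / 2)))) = 45 / 4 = 11.25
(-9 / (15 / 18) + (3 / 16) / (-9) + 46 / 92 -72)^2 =390339049 / 57600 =6776.72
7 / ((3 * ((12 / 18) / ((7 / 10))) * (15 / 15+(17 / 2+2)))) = 49 / 230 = 0.21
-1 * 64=-64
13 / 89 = 0.15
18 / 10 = 1.80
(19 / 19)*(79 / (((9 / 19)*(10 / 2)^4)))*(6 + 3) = 1501 / 625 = 2.40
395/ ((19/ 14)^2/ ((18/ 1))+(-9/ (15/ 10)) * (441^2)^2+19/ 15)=-6967800/ 4003171434744091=-0.00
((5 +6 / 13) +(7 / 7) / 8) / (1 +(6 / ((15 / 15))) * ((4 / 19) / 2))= 11039 / 3224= 3.42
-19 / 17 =-1.12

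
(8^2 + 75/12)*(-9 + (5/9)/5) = -5620/9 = -624.44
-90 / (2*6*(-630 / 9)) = 3 / 28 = 0.11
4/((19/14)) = 2.95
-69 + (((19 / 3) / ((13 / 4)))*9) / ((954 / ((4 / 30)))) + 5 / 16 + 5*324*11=8806072321 / 496080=17751.31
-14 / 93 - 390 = -390.15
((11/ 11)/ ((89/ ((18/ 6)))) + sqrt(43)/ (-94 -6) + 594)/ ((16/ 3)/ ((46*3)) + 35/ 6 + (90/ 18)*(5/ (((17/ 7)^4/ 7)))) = 1828088104086/ 33552288089 -17288847*sqrt(43)/ 18849600050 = 54.48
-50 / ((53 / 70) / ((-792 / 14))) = 198000 / 53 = 3735.85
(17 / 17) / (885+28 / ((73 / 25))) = 73 / 65305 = 0.00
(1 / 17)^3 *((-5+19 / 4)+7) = 27 / 19652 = 0.00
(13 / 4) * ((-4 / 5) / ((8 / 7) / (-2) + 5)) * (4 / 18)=-182 / 1395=-0.13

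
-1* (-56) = 56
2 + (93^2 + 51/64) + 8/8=553779/64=8652.80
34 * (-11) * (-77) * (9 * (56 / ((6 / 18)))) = 43542576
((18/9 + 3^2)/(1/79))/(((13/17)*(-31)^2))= 14773/12493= 1.18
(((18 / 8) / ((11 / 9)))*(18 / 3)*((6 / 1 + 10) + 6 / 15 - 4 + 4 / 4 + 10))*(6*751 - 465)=114889671 / 110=1044451.55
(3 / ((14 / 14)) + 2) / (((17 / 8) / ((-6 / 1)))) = -240 / 17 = -14.12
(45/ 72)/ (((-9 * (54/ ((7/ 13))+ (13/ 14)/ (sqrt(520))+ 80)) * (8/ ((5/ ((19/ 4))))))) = -0.00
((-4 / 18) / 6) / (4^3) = -1 / 1728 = -0.00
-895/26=-34.42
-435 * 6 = -2610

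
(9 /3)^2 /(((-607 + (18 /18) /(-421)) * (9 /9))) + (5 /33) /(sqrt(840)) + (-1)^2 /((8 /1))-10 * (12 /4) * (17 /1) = -260602651 /511096 + sqrt(210) /2772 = -509.88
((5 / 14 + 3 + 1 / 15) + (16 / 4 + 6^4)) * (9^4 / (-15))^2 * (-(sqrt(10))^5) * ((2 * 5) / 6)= -290930998158 * sqrt(10) / 7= -131429228017.93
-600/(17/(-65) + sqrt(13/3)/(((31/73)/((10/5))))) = -11473410000 * sqrt(39)/1169948113 - 1911429000/1169948113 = -62.88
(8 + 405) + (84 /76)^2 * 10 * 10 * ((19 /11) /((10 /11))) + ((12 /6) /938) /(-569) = 3270915258 /5070359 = 645.11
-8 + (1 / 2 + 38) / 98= -213 / 28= -7.61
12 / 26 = 6 / 13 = 0.46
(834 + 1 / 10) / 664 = 8341 / 6640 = 1.26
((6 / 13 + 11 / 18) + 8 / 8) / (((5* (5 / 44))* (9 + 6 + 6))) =2134 / 12285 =0.17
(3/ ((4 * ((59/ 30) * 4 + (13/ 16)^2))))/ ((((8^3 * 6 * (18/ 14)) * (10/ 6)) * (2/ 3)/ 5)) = 105/ 1047776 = 0.00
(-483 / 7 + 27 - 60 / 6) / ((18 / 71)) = -1846 / 9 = -205.11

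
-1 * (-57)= 57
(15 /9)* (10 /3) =50 /9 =5.56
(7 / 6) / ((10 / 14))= 49 / 30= 1.63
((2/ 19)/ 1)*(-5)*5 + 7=83/ 19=4.37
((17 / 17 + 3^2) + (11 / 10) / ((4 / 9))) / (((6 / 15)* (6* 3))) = 499 / 288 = 1.73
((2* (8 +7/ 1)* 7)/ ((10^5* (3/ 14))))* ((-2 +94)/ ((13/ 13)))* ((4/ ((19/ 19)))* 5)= 2254/ 125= 18.03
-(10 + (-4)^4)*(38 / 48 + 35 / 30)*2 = -1041.83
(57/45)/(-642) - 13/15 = -1673/1926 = -0.87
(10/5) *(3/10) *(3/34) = 0.05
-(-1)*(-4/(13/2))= -8/13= -0.62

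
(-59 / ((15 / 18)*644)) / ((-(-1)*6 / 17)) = -1003 / 3220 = -0.31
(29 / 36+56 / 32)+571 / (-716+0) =11329 / 6444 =1.76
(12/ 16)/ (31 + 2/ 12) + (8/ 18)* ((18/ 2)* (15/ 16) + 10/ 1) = 55327/ 6732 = 8.22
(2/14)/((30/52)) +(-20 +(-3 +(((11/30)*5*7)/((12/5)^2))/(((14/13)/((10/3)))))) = -1438471/90720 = -15.86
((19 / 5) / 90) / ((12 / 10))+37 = 19999 / 540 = 37.04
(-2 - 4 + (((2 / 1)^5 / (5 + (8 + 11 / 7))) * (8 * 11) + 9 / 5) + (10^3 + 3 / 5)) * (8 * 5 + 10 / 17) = 13954652 / 289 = 48285.99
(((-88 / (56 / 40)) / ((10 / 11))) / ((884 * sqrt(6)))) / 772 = -121 * sqrt(6) / 7165704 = -0.00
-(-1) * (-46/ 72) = -23/ 36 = -0.64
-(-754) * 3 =2262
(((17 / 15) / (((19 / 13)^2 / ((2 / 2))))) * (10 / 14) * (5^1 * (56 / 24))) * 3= 14365 / 1083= 13.26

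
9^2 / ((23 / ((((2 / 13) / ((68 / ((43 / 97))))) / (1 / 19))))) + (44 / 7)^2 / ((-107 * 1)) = -1562127461 / 5170132786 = -0.30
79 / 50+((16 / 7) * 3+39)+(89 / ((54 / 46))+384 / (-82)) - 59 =59.57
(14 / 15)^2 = 0.87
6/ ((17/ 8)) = 2.82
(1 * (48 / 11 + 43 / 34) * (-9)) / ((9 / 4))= -4210 / 187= -22.51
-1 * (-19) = 19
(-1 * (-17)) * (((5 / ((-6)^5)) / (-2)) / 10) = 17 / 31104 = 0.00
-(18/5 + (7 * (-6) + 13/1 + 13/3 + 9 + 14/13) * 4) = 10678/195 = 54.76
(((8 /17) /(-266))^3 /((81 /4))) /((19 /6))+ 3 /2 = 17788540088135 /11859026726106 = 1.50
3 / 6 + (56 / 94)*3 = 215 / 94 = 2.29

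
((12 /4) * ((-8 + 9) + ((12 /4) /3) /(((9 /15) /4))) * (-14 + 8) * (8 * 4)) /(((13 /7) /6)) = -185472 /13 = -14267.08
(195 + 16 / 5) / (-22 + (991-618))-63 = -109574 / 1755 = -62.44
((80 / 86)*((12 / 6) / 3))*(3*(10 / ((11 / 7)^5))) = 13445600 / 6925193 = 1.94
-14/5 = -2.80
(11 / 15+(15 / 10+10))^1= 367 / 30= 12.23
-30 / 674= -15 / 337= -0.04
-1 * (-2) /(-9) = -2 /9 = -0.22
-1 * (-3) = 3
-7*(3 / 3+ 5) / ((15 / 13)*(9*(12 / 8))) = -364 / 135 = -2.70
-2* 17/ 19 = -34/ 19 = -1.79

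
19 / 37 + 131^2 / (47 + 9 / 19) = 12081321 / 33374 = 362.00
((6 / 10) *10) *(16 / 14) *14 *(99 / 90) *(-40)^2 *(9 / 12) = 126720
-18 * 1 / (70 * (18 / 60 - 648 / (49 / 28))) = 6 / 8633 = 0.00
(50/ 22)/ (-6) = -25/ 66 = -0.38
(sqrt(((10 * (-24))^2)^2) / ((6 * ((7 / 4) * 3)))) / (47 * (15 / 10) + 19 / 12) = 30720 / 1211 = 25.37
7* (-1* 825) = -5775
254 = 254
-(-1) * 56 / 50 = 28 / 25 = 1.12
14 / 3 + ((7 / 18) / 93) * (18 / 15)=6517 / 1395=4.67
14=14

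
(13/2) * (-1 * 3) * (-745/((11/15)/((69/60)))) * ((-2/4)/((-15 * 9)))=44551/528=84.38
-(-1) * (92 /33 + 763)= 25271 /33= 765.79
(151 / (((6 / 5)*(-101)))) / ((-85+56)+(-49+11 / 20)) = 7550 / 469347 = 0.02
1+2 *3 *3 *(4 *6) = 433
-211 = -211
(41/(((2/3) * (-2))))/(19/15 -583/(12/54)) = 1845/157334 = 0.01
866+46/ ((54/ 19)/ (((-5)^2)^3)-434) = 55782492243/ 64421848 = 865.89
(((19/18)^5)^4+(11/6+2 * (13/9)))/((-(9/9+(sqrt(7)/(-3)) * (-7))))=97789977812749660683754321/473101210697365567806898176- 684529844689247624786280247 * sqrt(7)/1419303632092096703420694528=-1.07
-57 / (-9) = 19 / 3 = 6.33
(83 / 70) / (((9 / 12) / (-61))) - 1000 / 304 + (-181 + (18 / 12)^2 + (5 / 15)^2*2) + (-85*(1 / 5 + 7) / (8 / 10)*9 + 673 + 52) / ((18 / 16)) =-15305137 / 2660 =-5753.81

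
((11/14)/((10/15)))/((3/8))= 22/7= 3.14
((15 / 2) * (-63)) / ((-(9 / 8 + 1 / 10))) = 2700 / 7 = 385.71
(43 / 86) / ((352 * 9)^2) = 1 / 20072448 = 0.00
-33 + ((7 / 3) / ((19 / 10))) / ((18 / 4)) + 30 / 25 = -80867 / 2565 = -31.53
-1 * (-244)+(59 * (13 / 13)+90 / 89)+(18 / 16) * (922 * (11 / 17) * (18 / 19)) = 54035661 / 57494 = 939.85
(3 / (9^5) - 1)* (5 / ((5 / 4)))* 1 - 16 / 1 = -393656 / 19683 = -20.00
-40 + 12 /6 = -38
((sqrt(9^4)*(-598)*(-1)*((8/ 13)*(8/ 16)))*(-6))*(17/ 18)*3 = -253368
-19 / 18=-1.06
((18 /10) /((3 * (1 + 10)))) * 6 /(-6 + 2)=-9 /110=-0.08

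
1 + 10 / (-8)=-0.25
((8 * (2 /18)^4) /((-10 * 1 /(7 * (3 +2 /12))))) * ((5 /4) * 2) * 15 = -665 /6561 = -0.10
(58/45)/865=58/38925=0.00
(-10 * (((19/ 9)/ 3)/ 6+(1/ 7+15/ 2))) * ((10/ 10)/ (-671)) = 4000/ 34587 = 0.12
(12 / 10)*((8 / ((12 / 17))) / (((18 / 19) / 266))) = 171836 / 45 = 3818.58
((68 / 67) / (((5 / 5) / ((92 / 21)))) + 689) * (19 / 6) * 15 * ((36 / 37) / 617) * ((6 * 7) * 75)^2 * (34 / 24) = 730147941.82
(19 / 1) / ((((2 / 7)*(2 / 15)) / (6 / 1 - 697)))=-1378545 / 4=-344636.25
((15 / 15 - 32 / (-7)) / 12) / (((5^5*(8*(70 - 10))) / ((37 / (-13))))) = -0.00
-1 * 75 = -75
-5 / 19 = -0.26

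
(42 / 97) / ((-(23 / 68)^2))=-194208 / 51313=-3.78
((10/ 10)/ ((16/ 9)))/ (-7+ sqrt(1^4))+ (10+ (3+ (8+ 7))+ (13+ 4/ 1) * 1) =1437/ 32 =44.91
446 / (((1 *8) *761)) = 223 / 3044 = 0.07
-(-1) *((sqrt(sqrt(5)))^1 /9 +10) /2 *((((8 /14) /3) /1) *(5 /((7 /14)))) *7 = 20 *5^(1 /4) /27 +200 /3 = 67.77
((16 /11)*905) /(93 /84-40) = -405440 /11979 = -33.85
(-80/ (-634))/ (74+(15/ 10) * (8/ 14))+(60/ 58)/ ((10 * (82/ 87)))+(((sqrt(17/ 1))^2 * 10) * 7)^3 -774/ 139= 797627453061726501/ 473324746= 1685158994.54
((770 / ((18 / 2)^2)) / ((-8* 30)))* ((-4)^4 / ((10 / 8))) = -9856 / 1215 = -8.11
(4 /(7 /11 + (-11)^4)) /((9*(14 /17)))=0.00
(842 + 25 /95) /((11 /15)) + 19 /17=4084736 /3553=1149.66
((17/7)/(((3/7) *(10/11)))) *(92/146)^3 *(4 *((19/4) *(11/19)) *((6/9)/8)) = 1.43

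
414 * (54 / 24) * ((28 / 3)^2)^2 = 7068544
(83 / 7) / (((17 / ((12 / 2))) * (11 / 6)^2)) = 17928 / 14399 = 1.25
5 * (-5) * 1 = -25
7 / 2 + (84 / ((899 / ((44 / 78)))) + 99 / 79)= 8874265 / 1846546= 4.81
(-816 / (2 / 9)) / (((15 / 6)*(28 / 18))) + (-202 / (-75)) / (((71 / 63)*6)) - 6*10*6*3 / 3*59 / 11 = -392905001 / 136675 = -2874.74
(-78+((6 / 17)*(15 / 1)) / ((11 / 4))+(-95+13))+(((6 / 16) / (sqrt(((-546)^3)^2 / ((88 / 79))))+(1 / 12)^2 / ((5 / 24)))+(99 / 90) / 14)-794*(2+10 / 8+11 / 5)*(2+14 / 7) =-1371870979 / 78540+sqrt(1738) / 17145247392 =-17467.16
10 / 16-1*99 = -787 / 8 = -98.38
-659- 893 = -1552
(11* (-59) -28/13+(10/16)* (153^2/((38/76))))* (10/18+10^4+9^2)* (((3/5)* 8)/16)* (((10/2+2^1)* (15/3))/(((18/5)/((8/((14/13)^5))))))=1376918059258625/296352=4646224959.71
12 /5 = 2.40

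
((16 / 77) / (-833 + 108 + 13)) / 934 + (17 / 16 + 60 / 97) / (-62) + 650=649.97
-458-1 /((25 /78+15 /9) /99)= -78712 /155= -507.82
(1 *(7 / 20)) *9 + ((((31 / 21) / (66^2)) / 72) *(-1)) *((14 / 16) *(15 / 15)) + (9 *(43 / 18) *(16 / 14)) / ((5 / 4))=6008560771 / 263450880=22.81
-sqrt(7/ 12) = -sqrt(21)/ 6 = -0.76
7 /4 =1.75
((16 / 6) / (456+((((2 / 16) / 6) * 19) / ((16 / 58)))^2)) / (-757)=-393216 / 51130457509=-0.00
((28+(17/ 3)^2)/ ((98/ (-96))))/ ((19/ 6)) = -17312/ 931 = -18.60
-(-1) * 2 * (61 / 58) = 61 / 29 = 2.10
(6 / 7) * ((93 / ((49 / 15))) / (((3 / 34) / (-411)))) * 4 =-155949840 / 343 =-454664.26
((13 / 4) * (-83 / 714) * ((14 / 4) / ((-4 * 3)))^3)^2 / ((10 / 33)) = 30748769051 / 106039219322880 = 0.00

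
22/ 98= 11/ 49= 0.22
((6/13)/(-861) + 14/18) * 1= 26099/33579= 0.78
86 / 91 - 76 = -6830 / 91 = -75.05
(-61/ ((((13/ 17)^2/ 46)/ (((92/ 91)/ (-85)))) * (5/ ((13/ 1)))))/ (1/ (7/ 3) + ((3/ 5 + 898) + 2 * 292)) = 2194292/ 21930285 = 0.10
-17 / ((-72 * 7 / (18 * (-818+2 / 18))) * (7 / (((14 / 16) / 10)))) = -125137 / 20160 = -6.21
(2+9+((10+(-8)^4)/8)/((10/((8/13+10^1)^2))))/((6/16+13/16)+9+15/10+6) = 78343384/239135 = 327.61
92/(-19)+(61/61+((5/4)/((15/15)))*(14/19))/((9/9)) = -111/38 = -2.92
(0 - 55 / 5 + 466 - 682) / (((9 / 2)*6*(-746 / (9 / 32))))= 227 / 71616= 0.00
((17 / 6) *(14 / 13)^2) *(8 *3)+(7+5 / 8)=116933 / 1352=86.49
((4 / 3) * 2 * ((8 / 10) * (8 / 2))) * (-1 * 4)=-512 / 15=-34.13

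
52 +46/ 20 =543/ 10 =54.30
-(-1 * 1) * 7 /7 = 1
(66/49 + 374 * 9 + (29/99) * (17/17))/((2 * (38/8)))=32672842/92169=354.49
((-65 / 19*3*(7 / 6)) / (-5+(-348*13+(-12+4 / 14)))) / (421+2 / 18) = 147 / 23475260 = 0.00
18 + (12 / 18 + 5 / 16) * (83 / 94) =18.86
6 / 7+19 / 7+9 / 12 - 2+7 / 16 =309 / 112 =2.76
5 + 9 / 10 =5.90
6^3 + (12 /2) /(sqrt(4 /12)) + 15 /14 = 6 * sqrt(3) + 3039 /14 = 227.46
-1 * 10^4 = -10000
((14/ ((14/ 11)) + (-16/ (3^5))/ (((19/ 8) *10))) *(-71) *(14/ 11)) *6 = -504695548/ 84645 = -5962.50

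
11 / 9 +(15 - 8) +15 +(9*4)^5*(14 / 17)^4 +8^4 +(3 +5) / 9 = 27815911.36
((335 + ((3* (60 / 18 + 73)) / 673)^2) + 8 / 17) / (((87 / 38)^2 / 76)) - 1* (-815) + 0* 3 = 331070506742351 / 58279733217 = 5680.71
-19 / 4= -4.75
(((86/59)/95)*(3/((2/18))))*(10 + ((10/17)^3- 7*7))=-442589454/27537365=-16.07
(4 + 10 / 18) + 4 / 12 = 44 / 9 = 4.89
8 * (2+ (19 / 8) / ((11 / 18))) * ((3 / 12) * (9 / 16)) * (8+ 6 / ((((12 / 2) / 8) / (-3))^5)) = -1787877 / 44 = -40633.57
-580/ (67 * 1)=-580/ 67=-8.66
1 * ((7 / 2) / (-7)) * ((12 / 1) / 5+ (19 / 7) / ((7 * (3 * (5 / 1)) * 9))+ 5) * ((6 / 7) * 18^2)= -352584 / 343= -1027.94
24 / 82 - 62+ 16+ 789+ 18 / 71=2164463 / 2911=743.55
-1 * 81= -81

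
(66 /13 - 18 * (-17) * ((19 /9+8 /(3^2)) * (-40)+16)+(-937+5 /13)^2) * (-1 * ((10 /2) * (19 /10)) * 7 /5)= -11244211.76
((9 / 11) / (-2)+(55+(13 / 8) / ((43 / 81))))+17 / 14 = 1559249 / 26488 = 58.87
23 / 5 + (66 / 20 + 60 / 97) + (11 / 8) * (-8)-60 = -60607 / 970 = -62.48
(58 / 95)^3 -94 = -80398138 / 857375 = -93.77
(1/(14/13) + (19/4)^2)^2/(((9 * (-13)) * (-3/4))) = 769129/122304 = 6.29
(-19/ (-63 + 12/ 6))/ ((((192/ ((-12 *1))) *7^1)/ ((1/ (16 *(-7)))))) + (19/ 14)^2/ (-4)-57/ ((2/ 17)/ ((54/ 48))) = -59632203/ 109312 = -545.52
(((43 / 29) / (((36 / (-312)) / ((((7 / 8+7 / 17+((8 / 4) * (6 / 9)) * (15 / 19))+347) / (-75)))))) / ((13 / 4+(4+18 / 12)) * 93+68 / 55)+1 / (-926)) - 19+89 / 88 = -55169286219124007 / 3079283821166520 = -17.92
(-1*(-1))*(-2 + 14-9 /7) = 75 /7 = 10.71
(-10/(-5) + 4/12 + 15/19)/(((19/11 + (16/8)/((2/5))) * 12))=979/25308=0.04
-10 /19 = -0.53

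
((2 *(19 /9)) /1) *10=380 /9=42.22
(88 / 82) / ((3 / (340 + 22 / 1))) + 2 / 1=16174 / 123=131.50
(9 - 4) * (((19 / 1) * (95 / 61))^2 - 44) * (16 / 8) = 30943010 / 3721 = 8315.78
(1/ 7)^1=0.14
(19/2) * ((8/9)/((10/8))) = 6.76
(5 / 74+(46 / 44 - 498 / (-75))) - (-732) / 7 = 8000309 / 71225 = 112.32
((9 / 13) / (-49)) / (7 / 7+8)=-1 / 637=-0.00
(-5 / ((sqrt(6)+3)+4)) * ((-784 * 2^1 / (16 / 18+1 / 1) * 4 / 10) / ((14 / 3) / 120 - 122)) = -35562240 / 16047643+5080320 * sqrt(6) / 16047643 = -1.44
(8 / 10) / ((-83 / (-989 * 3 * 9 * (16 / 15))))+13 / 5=575059 / 2075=277.14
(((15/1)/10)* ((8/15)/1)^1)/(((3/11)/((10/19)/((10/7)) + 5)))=1496/95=15.75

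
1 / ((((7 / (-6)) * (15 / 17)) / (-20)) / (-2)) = -272 / 7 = -38.86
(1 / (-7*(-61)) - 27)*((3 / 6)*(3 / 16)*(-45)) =194535 / 1708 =113.90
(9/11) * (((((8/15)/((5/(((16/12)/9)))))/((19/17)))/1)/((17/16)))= 512/47025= 0.01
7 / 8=0.88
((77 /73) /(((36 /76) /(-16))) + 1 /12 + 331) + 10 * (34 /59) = 46704365 /155052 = 301.22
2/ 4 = 1/ 2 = 0.50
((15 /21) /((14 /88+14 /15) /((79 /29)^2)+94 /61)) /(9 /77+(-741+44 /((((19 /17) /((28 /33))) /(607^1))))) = 39385421955 /1818443784598526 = 0.00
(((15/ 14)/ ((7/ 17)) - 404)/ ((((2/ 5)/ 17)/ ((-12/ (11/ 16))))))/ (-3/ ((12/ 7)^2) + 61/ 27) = 13866764544/ 57673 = 240437.72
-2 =-2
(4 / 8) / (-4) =-1 / 8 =-0.12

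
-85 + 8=-77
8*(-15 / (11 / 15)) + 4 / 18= -16178 / 99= -163.41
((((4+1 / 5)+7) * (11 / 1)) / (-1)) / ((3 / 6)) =-1232 / 5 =-246.40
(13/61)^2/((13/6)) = 78/3721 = 0.02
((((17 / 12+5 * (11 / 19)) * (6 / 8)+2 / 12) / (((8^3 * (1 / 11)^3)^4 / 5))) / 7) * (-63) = -145983995943177315 / 20890720927744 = -6987.98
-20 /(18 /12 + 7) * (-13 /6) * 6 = 520 /17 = 30.59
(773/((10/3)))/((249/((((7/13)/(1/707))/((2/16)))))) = 2836.39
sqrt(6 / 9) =sqrt(6) / 3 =0.82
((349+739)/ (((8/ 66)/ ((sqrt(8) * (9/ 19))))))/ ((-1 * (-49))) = 161568 * sqrt(2)/ 931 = 245.43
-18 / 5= -3.60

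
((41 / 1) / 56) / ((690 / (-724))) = -7421 / 9660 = -0.77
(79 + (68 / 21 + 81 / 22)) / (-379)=-39695 / 175098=-0.23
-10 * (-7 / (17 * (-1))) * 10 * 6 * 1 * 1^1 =-4200 / 17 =-247.06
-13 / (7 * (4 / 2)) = -13 / 14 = -0.93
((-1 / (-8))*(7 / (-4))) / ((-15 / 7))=0.10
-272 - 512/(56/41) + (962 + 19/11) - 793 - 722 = -92256/77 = -1198.13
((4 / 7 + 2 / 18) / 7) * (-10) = -430 / 441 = -0.98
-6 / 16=-3 / 8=-0.38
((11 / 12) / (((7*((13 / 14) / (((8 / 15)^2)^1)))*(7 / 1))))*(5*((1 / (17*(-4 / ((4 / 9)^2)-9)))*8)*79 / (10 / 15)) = -444928 / 8144955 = -0.05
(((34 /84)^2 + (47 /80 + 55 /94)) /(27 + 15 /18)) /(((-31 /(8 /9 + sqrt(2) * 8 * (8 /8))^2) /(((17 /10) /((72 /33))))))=-67546779949 /434579899950-414397423 * sqrt(2) /24143327775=-0.18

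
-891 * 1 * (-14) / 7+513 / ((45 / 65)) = 2523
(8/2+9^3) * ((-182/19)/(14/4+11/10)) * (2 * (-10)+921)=-600994030/437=-1375272.38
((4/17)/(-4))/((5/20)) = -4/17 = -0.24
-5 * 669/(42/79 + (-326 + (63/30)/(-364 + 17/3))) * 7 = 19885188750/276408977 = 71.94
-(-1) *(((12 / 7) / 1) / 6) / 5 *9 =18 / 35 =0.51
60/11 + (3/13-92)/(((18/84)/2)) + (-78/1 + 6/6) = -928.06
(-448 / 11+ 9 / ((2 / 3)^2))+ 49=1255 / 44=28.52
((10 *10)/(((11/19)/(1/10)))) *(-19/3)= -109.39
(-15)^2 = 225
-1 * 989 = -989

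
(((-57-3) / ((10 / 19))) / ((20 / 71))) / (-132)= 1349 / 440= 3.07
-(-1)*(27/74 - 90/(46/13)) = -42669/1702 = -25.07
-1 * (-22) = 22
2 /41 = 0.05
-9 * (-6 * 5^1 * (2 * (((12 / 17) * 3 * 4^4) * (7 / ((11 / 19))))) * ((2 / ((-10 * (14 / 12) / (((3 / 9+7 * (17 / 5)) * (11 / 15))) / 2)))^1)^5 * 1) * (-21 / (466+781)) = 21759472035492336381198336 / 44380230712890625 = 490296505.58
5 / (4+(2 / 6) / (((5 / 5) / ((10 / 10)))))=15 / 13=1.15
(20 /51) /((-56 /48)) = -40 /119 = -0.34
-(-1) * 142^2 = 20164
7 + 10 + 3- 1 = 19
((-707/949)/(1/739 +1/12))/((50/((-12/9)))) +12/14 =136163338/124722325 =1.09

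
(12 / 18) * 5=10 / 3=3.33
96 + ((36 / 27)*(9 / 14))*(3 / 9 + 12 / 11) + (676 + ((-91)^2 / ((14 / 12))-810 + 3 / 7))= 543747 / 77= 7061.65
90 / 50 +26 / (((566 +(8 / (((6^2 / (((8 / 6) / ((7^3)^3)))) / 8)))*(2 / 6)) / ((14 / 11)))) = 94552011967977 / 50876415331115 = 1.86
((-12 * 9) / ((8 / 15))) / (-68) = 405 / 136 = 2.98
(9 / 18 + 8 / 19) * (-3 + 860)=29995 / 38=789.34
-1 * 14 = -14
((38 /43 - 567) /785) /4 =-24343 /135020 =-0.18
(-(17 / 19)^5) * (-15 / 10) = 4259571 / 4952198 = 0.86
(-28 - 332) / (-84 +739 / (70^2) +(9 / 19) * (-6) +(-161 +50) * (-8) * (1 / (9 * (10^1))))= 100548000 / 21457117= 4.69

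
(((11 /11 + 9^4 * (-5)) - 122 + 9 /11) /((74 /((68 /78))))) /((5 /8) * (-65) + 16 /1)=49256072 /3126981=15.75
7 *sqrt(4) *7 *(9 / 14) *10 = 630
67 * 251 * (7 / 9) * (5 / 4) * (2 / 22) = 588595 / 396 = 1486.35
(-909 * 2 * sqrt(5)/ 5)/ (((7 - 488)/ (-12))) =-21816 * sqrt(5)/ 2405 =-20.28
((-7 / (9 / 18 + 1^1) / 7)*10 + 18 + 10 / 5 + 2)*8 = 368 / 3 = 122.67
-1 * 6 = -6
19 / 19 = 1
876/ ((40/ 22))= 2409/ 5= 481.80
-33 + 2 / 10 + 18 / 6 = -149 / 5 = -29.80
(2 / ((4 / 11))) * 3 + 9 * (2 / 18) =35 / 2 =17.50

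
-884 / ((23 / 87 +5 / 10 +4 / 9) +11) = -461448 / 6373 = -72.41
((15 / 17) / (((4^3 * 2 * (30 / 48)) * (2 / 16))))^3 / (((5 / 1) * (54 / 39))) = 39 / 393040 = 0.00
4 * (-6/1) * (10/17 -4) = 1392/17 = 81.88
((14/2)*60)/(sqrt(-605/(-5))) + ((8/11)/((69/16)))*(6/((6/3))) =9788/253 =38.69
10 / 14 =5 / 7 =0.71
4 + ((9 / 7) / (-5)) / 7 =971 / 245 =3.96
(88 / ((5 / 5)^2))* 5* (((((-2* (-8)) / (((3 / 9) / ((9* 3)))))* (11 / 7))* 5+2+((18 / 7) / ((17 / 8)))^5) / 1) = 4482478.79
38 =38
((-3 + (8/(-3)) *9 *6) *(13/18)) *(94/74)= -134.86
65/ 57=1.14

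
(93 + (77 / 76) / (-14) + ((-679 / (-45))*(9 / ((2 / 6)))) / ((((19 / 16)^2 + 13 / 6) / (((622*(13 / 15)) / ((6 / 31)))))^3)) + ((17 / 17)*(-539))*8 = 3409020039155720479060837711 / 17723198148165000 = 192347905307.86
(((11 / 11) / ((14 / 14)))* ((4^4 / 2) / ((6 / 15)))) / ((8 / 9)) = 360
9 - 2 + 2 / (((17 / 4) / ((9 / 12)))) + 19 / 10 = 1573 / 170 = 9.25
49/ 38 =1.29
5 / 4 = 1.25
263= 263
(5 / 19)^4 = 625 / 130321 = 0.00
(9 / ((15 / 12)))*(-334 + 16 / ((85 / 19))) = -2379.05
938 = 938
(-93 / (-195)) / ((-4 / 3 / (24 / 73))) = -558 / 4745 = -0.12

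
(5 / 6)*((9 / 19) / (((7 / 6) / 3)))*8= 1080 / 133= 8.12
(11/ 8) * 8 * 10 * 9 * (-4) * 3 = -11880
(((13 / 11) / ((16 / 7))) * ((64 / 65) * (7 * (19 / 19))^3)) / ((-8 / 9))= -21609 / 110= -196.45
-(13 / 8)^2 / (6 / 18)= -507 / 64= -7.92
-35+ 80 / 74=-1255 / 37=-33.92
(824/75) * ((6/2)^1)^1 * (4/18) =1648/225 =7.32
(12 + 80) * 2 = 184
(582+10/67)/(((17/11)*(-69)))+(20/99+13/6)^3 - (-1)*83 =18470556193849/203351383224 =90.83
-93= -93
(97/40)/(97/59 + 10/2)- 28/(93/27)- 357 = -177304507/486080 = -364.76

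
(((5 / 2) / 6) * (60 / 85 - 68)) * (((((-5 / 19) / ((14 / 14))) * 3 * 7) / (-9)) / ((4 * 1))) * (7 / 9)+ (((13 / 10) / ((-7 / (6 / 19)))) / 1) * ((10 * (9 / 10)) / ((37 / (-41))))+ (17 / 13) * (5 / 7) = -1611018193 / 880908210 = -1.83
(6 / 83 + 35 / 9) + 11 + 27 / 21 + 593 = 3185752 / 5229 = 609.25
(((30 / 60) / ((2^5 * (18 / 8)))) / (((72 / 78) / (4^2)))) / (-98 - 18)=-13 / 12528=-0.00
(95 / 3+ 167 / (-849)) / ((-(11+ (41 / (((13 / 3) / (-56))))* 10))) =115778 / 19452571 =0.01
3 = 3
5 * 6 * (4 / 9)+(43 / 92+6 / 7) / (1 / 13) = 59027 / 1932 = 30.55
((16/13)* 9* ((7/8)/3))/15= 14/65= 0.22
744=744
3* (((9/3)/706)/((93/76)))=114/10943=0.01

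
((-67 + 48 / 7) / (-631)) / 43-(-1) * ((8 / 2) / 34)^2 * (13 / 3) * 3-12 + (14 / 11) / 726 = -2589805499198 / 219176005587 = -11.82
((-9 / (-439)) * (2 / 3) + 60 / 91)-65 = -2569799 / 39949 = -64.33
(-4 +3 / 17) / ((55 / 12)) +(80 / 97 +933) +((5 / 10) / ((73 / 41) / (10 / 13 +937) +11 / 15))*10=1287243294655 / 1369712168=939.79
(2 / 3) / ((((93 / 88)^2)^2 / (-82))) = -9835003904 / 224415603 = -43.82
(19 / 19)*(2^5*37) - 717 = 467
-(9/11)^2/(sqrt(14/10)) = -81*sqrt(35)/847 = -0.57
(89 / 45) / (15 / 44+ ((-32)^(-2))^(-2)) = 3916 / 2076181155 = 0.00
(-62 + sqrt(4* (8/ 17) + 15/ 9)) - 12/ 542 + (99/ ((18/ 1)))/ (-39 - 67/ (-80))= -51434064/ 827363 + sqrt(9231)/ 51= -60.28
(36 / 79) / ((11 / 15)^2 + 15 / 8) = 64800 / 343097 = 0.19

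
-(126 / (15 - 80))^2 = -15876 / 4225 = -3.76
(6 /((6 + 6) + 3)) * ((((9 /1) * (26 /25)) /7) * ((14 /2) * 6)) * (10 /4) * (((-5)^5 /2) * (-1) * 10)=877500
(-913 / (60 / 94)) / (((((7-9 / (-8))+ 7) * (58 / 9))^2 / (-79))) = 66566664 / 5596855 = 11.89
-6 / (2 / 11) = -33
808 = 808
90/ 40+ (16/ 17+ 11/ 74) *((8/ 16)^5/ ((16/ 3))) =1453329/ 644096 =2.26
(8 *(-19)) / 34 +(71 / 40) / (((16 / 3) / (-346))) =-650753 / 5440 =-119.62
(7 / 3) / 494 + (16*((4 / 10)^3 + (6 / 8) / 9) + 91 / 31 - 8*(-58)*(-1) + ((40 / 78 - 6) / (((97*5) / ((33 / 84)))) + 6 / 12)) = -458.21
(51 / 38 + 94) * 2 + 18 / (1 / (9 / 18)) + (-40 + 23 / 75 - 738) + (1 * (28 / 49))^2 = -40336687 / 69825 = -577.68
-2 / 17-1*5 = -87 / 17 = -5.12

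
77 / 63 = 11 / 9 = 1.22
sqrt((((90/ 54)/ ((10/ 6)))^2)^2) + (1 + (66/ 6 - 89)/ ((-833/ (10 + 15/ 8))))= 10369/ 3332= 3.11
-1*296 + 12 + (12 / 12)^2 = -283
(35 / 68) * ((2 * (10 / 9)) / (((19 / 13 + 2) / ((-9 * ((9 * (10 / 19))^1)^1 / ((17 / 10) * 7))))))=-6500 / 5491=-1.18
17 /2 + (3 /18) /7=179 /21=8.52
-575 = -575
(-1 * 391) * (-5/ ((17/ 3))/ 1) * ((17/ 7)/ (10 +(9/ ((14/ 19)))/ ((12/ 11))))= 46920/ 1187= 39.53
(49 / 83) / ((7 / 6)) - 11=-871 / 83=-10.49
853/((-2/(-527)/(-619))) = -278259689/2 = -139129844.50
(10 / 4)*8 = 20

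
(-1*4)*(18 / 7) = -72 / 7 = -10.29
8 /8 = 1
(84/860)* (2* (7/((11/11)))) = 294/215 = 1.37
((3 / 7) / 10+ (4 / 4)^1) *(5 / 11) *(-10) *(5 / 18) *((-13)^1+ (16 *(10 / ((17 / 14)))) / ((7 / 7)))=-1228225 / 7854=-156.38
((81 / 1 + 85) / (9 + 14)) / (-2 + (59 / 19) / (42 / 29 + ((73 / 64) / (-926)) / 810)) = 3179483000051 / 63486003529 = 50.08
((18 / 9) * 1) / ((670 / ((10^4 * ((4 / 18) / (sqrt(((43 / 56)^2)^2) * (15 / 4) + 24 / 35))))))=250880000 / 109554849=2.29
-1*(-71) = 71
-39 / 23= -1.70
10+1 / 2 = 21 / 2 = 10.50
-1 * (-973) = 973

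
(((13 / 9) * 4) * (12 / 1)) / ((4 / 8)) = 416 / 3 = 138.67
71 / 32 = 2.22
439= 439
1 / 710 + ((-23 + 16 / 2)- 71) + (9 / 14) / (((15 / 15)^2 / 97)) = -58749 / 2485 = -23.64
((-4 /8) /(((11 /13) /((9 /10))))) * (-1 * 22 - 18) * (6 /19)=1404 /209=6.72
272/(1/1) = 272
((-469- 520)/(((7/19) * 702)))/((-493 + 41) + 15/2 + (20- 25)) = 18791/2208843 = 0.01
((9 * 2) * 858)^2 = 238517136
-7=-7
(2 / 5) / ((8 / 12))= 3 / 5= 0.60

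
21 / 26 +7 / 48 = 595 / 624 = 0.95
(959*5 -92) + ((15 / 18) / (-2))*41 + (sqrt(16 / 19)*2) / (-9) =56231 / 12 -8*sqrt(19) / 171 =4685.71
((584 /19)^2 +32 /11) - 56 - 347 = 2162855 /3971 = 544.66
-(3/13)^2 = -9/169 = -0.05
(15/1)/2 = 15/2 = 7.50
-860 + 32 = -828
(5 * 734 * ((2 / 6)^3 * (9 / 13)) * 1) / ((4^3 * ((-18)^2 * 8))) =0.00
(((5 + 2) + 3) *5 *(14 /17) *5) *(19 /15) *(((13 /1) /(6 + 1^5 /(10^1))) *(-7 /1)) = -12103000 /3111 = -3890.39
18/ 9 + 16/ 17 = 50/ 17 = 2.94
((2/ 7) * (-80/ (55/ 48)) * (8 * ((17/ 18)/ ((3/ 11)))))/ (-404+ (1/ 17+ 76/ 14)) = 591872/ 426807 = 1.39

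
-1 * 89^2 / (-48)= 7921 / 48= 165.02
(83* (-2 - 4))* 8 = -3984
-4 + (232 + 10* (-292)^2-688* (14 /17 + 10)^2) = 223185924 /289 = 772269.63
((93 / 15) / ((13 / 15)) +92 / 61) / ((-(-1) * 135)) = 6869 / 107055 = 0.06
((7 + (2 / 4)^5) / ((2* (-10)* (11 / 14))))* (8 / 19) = -0.19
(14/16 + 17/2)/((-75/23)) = -23/8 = -2.88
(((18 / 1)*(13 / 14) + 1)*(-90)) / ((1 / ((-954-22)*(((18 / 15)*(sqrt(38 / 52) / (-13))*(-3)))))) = 19605888*sqrt(494) / 1183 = 368353.88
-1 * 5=-5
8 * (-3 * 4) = -96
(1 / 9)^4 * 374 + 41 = 41.06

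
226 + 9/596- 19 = 123381/596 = 207.02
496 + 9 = 505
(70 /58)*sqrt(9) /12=35 /116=0.30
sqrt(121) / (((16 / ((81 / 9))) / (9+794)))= 79497 / 16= 4968.56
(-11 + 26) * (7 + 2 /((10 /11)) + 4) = 198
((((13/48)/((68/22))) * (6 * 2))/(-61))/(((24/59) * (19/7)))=-59059/3782976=-0.02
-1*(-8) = 8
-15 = -15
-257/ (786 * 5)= -257/ 3930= -0.07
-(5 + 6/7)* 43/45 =-1763/315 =-5.60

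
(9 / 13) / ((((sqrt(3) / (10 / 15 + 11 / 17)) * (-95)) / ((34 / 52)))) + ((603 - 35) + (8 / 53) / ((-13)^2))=5087584 / 8957 - 67 * sqrt(3) / 32110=568.00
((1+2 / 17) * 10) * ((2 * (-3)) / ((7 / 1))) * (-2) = 2280 / 119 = 19.16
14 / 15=0.93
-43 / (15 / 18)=-258 / 5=-51.60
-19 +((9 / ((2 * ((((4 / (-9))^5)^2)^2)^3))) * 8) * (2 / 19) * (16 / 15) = 5391030899743293631220795296869504391455431790865068772643 / 986536403121617249420794302551818240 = 5464604126806563982560.98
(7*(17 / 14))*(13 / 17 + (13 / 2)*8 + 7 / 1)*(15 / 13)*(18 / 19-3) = -22860 / 19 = -1203.16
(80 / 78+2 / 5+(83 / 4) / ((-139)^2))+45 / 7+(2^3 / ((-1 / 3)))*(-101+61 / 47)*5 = 59359580298973 / 4958155020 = 11972.11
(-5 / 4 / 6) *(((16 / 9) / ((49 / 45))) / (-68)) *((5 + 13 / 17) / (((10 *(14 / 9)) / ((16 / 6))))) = 10 / 2023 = 0.00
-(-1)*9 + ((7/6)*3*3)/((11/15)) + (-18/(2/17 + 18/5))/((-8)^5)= 1327997151/56950784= 23.32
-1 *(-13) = 13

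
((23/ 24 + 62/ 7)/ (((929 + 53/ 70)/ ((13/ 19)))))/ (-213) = -107185/ 3160690812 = -0.00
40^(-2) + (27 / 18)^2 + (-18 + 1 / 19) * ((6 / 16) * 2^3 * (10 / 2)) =-8115581 / 30400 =-266.96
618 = 618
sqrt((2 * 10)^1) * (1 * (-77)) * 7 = -1078 * sqrt(5) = -2410.48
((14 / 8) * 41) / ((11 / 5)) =1435 / 44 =32.61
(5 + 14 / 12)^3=234.50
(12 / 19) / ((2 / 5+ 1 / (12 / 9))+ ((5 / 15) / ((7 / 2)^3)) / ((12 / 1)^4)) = 160030080 / 291388199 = 0.55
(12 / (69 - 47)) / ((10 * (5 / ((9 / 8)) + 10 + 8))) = 27 / 11110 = 0.00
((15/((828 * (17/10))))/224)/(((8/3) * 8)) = 25/11210752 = 0.00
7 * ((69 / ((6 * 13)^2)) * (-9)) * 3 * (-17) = 24633 / 676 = 36.44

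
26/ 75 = 0.35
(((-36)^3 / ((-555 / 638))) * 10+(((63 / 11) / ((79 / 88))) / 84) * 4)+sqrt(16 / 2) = 2 * sqrt(2)+1567704696 / 2923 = 536336.97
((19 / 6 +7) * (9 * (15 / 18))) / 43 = 305 / 172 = 1.77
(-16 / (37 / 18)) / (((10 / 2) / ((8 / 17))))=-2304 / 3145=-0.73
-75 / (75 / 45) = -45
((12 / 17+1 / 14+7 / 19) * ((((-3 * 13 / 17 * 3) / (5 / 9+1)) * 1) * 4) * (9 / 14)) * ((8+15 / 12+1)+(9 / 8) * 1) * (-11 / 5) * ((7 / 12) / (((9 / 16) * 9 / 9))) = 338.28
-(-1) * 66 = 66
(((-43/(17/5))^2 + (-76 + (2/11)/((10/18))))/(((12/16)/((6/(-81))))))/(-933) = 3572152/400410945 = 0.01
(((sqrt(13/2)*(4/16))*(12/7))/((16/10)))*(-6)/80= -0.05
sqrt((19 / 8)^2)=19 / 8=2.38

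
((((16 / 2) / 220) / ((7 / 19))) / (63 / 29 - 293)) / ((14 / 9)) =-4959 / 22729630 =-0.00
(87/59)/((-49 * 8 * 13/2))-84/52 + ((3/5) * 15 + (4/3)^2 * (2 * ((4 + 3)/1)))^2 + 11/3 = 1077661961/936684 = 1150.51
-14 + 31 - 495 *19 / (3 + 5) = -9269 / 8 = -1158.62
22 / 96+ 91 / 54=827 / 432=1.91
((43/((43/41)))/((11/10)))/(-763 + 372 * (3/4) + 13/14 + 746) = 5740/40491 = 0.14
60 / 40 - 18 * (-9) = 327 / 2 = 163.50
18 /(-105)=-6 /35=-0.17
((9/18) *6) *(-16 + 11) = -15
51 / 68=3 / 4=0.75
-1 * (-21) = 21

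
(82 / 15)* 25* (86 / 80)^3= 3259787 / 19200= 169.78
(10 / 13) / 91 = 10 / 1183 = 0.01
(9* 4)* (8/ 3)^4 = 16384/ 9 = 1820.44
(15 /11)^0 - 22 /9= -13 /9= -1.44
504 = 504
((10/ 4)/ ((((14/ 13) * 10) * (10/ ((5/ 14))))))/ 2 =13/ 3136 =0.00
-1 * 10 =-10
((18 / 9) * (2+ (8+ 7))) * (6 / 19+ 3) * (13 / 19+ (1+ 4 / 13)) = 1053864 / 4693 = 224.56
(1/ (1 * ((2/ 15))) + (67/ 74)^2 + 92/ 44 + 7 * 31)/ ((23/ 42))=287664489/ 692714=415.27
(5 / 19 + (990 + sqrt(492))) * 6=12 * sqrt(123) + 112890 / 19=6074.67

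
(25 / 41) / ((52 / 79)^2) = 156025 / 110864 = 1.41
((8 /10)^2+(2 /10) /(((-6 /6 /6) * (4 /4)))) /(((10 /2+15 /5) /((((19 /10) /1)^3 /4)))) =-48013 /400000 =-0.12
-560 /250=-56 /25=-2.24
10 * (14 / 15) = 28 / 3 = 9.33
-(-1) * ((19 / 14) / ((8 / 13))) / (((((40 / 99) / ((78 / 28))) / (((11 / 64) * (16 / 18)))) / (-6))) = -3496779 / 250880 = -13.94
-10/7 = -1.43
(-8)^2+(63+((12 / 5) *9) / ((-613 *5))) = 1946167 / 15325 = 126.99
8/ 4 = 2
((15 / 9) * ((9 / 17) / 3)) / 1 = 5 / 17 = 0.29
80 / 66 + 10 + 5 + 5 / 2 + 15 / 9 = 1345 / 66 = 20.38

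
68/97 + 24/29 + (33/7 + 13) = 378912/19691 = 19.24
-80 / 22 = -40 / 11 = -3.64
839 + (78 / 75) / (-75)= 1573099 / 1875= 838.99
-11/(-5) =11/5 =2.20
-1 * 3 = -3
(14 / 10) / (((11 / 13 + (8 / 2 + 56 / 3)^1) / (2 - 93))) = -3549 / 655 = -5.42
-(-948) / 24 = 79 / 2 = 39.50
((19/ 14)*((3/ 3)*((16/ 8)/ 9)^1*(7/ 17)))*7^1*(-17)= -133/ 9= -14.78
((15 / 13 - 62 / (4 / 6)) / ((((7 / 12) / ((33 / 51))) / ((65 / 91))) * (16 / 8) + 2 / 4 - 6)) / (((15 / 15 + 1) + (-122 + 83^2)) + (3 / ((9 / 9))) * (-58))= 39402 / 8419177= 0.00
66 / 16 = 33 / 8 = 4.12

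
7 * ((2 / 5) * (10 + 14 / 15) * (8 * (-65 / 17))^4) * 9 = 241196398.55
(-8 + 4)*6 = -24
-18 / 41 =-0.44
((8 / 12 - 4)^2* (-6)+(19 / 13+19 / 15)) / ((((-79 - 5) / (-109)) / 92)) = -10419092 / 1365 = -7633.03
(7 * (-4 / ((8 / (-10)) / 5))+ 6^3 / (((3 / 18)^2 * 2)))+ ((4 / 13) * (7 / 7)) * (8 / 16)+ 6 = 52899 / 13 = 4069.15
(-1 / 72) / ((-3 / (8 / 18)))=1 / 486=0.00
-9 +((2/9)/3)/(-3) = -731/81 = -9.02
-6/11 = -0.55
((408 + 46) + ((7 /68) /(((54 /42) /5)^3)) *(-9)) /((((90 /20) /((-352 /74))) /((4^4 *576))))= -3172673388544 /50949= -62271553.68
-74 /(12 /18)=-111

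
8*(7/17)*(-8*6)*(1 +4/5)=-24192/85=-284.61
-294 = -294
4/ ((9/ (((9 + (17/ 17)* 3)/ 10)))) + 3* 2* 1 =98/ 15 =6.53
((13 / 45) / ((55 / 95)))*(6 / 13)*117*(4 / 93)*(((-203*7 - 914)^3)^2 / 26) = 2463569946146755137500 / 341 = 7224545296618050256.60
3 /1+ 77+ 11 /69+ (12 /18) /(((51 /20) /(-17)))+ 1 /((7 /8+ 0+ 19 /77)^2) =7562107105 /98838567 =76.51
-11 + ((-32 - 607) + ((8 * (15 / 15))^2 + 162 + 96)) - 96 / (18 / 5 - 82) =-16012 / 49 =-326.78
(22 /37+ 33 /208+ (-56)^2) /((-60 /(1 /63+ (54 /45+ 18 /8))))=-105421358251 /581817600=-181.19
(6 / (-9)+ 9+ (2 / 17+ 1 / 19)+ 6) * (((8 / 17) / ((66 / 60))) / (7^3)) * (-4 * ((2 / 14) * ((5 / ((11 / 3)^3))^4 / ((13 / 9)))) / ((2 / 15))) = -33609923163000000 / 5916867761089514001773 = -0.00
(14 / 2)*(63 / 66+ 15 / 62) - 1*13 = -1577 / 341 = -4.62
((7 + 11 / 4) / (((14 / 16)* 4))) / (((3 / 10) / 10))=650 / 7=92.86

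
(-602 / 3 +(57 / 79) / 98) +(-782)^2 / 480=498592091 / 464520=1073.35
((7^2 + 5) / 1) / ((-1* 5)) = -54 / 5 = -10.80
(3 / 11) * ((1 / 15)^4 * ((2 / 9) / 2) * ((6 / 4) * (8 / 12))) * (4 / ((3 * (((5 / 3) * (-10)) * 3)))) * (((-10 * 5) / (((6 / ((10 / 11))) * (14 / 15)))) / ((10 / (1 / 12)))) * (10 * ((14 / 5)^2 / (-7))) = -2 / 165391875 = -0.00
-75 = -75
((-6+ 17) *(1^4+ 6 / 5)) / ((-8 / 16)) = -242 / 5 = -48.40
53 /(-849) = -53 /849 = -0.06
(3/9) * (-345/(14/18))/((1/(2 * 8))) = -16560/7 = -2365.71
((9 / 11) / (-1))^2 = 81 / 121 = 0.67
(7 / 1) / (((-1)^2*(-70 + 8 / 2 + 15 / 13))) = -91 / 843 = -0.11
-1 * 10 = -10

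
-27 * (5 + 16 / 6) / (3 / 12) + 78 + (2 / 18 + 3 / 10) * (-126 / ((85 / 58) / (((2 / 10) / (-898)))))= -715586239 / 954125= -749.99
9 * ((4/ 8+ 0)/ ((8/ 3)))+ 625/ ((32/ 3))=1929/ 32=60.28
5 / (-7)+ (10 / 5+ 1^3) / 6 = -3 / 14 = -0.21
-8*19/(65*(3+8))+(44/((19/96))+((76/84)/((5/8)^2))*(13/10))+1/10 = 3212512361/14264250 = 225.21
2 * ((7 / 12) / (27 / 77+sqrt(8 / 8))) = 539 / 624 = 0.86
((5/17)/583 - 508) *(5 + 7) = -6095.99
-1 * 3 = -3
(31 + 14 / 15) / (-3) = -479 / 45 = -10.64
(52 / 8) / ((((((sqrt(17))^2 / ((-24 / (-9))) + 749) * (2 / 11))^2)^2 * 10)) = 0.00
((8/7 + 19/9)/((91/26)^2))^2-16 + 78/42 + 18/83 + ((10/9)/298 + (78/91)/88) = -71777434893805/5185495912212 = -13.84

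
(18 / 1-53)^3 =-42875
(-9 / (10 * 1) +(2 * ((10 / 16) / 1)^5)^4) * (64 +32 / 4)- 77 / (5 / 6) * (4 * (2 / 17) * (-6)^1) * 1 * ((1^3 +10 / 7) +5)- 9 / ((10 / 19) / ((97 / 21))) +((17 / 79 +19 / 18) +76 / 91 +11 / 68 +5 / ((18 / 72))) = 89989209287147053419949177 / 49535857913384738488320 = 1816.65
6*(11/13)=66/13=5.08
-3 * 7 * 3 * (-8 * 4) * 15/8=3780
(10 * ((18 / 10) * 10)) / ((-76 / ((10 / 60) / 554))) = -15 / 21052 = -0.00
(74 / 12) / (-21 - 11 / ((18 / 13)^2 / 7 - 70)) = -1525991 / 5157579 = -0.30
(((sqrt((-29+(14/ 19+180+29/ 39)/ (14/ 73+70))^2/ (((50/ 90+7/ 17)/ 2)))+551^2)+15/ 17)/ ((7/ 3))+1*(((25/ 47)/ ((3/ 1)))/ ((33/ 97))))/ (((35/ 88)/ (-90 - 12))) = -1152734817008/ 34545 - 3215101098*sqrt(1258)/ 27316471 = -33373253.06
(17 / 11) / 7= 17 / 77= 0.22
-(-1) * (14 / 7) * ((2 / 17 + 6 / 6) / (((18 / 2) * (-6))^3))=-19 / 1338444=-0.00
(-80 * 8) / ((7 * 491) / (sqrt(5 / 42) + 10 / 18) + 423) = -1980800 / 20941329-2199680 * sqrt(210) / 565415883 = -0.15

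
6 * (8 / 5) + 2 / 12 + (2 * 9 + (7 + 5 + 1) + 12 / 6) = 1283 / 30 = 42.77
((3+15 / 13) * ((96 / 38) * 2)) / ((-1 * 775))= -5184 / 191425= -0.03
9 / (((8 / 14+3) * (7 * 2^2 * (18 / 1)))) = 1 / 200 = 0.00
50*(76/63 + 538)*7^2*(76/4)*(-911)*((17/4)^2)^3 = -1241849898315194875/9216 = -134749337924825.83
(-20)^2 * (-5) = -2000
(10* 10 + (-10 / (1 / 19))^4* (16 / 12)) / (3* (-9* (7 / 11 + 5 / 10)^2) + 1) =-2523014705200 / 49173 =-51308944.04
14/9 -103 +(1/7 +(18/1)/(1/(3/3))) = -5248/63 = -83.30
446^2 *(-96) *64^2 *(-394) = 30817479819264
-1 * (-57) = 57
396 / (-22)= -18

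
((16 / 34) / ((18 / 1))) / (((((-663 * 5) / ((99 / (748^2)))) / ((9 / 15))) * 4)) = -1 / 4777401200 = -0.00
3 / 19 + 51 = 972 / 19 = 51.16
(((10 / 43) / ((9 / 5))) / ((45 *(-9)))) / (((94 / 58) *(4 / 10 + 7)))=-1450 / 54512433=-0.00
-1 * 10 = -10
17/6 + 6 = 53/6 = 8.83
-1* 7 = -7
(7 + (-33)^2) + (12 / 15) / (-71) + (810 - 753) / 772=1096.06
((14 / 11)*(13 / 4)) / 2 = 91 / 44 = 2.07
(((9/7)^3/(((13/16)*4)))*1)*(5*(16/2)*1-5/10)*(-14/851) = -230364/542087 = -0.42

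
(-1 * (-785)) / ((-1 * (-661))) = 785 / 661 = 1.19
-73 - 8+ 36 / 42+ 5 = -75.14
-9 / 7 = -1.29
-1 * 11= -11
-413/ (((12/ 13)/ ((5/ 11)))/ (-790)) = 160663.26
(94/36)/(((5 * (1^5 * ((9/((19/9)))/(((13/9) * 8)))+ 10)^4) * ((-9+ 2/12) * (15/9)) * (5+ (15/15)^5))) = -358274272884736/700519425419681247975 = -0.00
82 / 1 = 82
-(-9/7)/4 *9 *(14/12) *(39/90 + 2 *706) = 381357/80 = 4766.96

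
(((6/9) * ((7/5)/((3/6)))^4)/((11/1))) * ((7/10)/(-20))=-67228/515625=-0.13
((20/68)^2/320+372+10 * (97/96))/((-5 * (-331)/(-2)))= -21202211/45916320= -0.46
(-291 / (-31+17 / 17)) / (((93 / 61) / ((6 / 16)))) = 5917 / 2480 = 2.39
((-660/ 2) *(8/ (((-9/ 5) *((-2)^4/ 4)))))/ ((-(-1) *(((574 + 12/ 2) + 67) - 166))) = 1100/ 1443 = 0.76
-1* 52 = -52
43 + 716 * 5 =3623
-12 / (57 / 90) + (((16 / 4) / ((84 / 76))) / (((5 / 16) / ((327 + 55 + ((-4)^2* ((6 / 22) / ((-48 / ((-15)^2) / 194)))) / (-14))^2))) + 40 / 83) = 5034600273443072 / 981753465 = 5128171.64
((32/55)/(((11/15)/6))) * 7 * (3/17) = 12096/2057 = 5.88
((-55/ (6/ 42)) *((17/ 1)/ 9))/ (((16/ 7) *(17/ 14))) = -18865/ 72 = -262.01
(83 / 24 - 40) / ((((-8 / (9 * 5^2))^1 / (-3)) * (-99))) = 31.14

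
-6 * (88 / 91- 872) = 475584 / 91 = 5226.20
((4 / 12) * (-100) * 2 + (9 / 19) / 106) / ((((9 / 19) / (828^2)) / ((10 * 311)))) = -300062541224.15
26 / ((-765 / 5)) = -0.17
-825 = -825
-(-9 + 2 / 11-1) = 108 / 11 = 9.82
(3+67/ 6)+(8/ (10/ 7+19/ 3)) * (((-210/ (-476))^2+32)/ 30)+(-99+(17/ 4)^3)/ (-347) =240669671171/ 15692283840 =15.34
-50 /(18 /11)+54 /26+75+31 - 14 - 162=-11522 /117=-98.48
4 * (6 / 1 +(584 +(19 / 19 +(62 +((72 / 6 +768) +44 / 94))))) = 269492 / 47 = 5733.87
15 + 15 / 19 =300 / 19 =15.79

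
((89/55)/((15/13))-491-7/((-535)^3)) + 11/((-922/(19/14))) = -31936540055526587/65228027056500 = -489.61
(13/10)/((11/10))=13/11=1.18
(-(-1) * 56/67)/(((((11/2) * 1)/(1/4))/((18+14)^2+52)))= 30128/737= 40.88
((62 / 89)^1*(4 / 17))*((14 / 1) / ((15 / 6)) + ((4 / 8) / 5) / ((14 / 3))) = 48794 / 52955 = 0.92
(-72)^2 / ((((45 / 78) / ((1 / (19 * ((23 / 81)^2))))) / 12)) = 3537271296 / 50255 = 70386.45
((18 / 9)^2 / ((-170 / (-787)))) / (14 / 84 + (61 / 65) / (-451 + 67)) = 7857408 / 69683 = 112.76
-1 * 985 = -985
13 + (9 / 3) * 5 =28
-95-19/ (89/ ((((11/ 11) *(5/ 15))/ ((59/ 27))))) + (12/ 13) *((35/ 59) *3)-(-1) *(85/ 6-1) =-556909/ 6942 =-80.22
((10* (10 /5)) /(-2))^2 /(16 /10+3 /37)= 18500 /311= 59.49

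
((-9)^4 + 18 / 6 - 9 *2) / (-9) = -2182 / 3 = -727.33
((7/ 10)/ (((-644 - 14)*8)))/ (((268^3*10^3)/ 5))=-1/ 28950243328000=-0.00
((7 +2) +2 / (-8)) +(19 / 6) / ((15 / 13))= 2069 / 180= 11.49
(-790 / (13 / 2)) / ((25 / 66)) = -20856 / 65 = -320.86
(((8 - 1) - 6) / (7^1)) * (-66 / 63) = -22 / 147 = -0.15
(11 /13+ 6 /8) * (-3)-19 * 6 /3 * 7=-14081 /52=-270.79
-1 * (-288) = 288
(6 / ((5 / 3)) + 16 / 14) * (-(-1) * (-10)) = -332 / 7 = -47.43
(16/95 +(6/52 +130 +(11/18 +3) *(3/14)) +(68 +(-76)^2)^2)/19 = 3542976932557/1971060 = 1797498.27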